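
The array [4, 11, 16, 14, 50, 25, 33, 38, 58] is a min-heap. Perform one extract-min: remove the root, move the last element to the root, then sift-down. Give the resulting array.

[11, 14, 16, 38, 50, 25, 33, 58]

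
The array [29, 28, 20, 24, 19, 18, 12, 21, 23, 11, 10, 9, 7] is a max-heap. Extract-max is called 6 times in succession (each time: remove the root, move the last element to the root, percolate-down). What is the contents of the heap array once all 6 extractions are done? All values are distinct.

[19, 11, 18, 10, 9, 7, 12]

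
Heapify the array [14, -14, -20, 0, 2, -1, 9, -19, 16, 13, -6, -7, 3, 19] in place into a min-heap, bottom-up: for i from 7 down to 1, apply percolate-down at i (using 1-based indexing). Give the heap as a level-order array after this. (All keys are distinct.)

sift down from index 7: already satisfies heap property
sift down from index 6:
  -1 vs smaller child -7 at index 12, swap → [14, -14, -20, 0, 2, -7, 9, -19, 16, 13, -6, -1, 3, 19]
sift down from index 5:
  2 vs smaller child -6 at index 11, swap → [14, -14, -20, 0, -6, -7, 9, -19, 16, 13, 2, -1, 3, 19]
sift down from index 4:
  0 vs smaller child -19 at index 8, swap → [14, -14, -20, -19, -6, -7, 9, 0, 16, 13, 2, -1, 3, 19]
sift down from index 3: already satisfies heap property
sift down from index 2:
  -14 vs smaller child -19 at index 4, swap → [14, -19, -20, -14, -6, -7, 9, 0, 16, 13, 2, -1, 3, 19]
sift down from index 1:
  14 vs smaller child -20 at index 3, swap → [-20, -19, 14, -14, -6, -7, 9, 0, 16, 13, 2, -1, 3, 19]
  14 vs smaller child -7 at index 6, swap → [-20, -19, -7, -14, -6, 14, 9, 0, 16, 13, 2, -1, 3, 19]
  14 vs smaller child -1 at index 12, swap → [-20, -19, -7, -14, -6, -1, 9, 0, 16, 13, 2, 14, 3, 19]

[-20, -19, -7, -14, -6, -1, 9, 0, 16, 13, 2, 14, 3, 19]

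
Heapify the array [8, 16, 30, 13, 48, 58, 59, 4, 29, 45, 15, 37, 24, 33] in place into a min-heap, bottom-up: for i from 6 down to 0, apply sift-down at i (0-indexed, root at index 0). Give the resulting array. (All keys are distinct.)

[4, 8, 24, 13, 15, 30, 33, 16, 29, 45, 48, 37, 58, 59]

sift down from index 6:
  59 vs only child 33 at index 13, swap → [8, 16, 30, 13, 48, 58, 33, 4, 29, 45, 15, 37, 24, 59]
sift down from index 5:
  58 vs smaller child 24 at index 12, swap → [8, 16, 30, 13, 48, 24, 33, 4, 29, 45, 15, 37, 58, 59]
sift down from index 4:
  48 vs smaller child 15 at index 10, swap → [8, 16, 30, 13, 15, 24, 33, 4, 29, 45, 48, 37, 58, 59]
sift down from index 3:
  13 vs smaller child 4 at index 7, swap → [8, 16, 30, 4, 15, 24, 33, 13, 29, 45, 48, 37, 58, 59]
sift down from index 2:
  30 vs smaller child 24 at index 5, swap → [8, 16, 24, 4, 15, 30, 33, 13, 29, 45, 48, 37, 58, 59]
sift down from index 1:
  16 vs smaller child 4 at index 3, swap → [8, 4, 24, 16, 15, 30, 33, 13, 29, 45, 48, 37, 58, 59]
  16 vs smaller child 13 at index 7, swap → [8, 4, 24, 13, 15, 30, 33, 16, 29, 45, 48, 37, 58, 59]
sift down from index 0:
  8 vs smaller child 4 at index 1, swap → [4, 8, 24, 13, 15, 30, 33, 16, 29, 45, 48, 37, 58, 59]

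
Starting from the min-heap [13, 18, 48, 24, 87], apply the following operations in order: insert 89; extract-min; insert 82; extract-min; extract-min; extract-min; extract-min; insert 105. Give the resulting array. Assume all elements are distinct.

[87, 89, 105]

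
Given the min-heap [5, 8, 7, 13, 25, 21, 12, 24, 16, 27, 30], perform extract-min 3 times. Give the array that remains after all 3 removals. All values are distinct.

[12, 13, 21, 16, 25, 27, 30, 24]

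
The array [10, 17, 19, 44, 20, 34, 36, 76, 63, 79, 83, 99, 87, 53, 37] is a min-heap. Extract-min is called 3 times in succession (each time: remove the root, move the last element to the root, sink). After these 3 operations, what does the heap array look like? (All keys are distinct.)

extract-min #1 returns 10:
  remove root 10; move last element 37 to root → [37, 17, 19, 44, 20, 34, 36, 76, 63, 79, 83, 99, 87, 53]
  37 vs smaller child 17 at index 1, swap → [17, 37, 19, 44, 20, 34, 36, 76, 63, 79, 83, 99, 87, 53]
  37 vs smaller child 20 at index 4, swap → [17, 20, 19, 44, 37, 34, 36, 76, 63, 79, 83, 99, 87, 53]
extract-min #2 returns 17:
  remove root 17; move last element 53 to root → [53, 20, 19, 44, 37, 34, 36, 76, 63, 79, 83, 99, 87]
  53 vs smaller child 19 at index 2, swap → [19, 20, 53, 44, 37, 34, 36, 76, 63, 79, 83, 99, 87]
  53 vs smaller child 34 at index 5, swap → [19, 20, 34, 44, 37, 53, 36, 76, 63, 79, 83, 99, 87]
extract-min #3 returns 19:
  remove root 19; move last element 87 to root → [87, 20, 34, 44, 37, 53, 36, 76, 63, 79, 83, 99]
  87 vs smaller child 20 at index 1, swap → [20, 87, 34, 44, 37, 53, 36, 76, 63, 79, 83, 99]
  87 vs smaller child 37 at index 4, swap → [20, 37, 34, 44, 87, 53, 36, 76, 63, 79, 83, 99]
  87 vs smaller child 79 at index 9, swap → [20, 37, 34, 44, 79, 53, 36, 76, 63, 87, 83, 99]

[20, 37, 34, 44, 79, 53, 36, 76, 63, 87, 83, 99]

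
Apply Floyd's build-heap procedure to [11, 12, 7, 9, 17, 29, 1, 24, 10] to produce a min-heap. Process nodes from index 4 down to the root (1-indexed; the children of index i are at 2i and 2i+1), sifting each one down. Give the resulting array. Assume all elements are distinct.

[1, 9, 7, 10, 17, 29, 11, 24, 12]

sift down from index 4: already satisfies heap property
sift down from index 3:
  7 vs smaller child 1 at index 7, swap → [11, 12, 1, 9, 17, 29, 7, 24, 10]
sift down from index 2:
  12 vs smaller child 9 at index 4, swap → [11, 9, 1, 12, 17, 29, 7, 24, 10]
  12 vs smaller child 10 at index 9, swap → [11, 9, 1, 10, 17, 29, 7, 24, 12]
sift down from index 1:
  11 vs smaller child 1 at index 3, swap → [1, 9, 11, 10, 17, 29, 7, 24, 12]
  11 vs smaller child 7 at index 7, swap → [1, 9, 7, 10, 17, 29, 11, 24, 12]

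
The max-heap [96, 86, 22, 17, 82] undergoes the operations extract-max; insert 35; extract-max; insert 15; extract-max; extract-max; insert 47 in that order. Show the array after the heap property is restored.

extract-max → returns 96:
  remove root 96; move last element 82 to root → [82, 86, 22, 17]
  82 vs larger child 86 at index 1, swap → [86, 82, 22, 17]
insert 35:
  append 35 at index 4 → [86, 82, 22, 17, 35] (no swap needed)
extract-max → returns 86:
  remove root 86; move last element 35 to root → [35, 82, 22, 17]
  35 vs larger child 82 at index 1, swap → [82, 35, 22, 17]
insert 15:
  append 15 at index 4 → [82, 35, 22, 17, 15] (no swap needed)
extract-max → returns 82:
  remove root 82; move last element 15 to root → [15, 35, 22, 17]
  15 vs larger child 35 at index 1, swap → [35, 15, 22, 17]
  15 vs only child 17 at index 3, swap → [35, 17, 22, 15]
extract-max → returns 35:
  remove root 35; move last element 15 to root → [15, 17, 22]
  15 vs larger child 22 at index 2, swap → [22, 17, 15]
insert 47:
  append 47 at index 3 → [22, 17, 15, 47]
  47 > parent 17 at index 1, swap → [22, 47, 15, 17]
  47 > parent 22 at index 0, swap → [47, 22, 15, 17]

[47, 22, 15, 17]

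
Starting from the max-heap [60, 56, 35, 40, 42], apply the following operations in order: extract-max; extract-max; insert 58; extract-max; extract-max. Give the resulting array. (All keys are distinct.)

extract-max → returns 60:
  remove root 60; move last element 42 to root → [42, 56, 35, 40]
  42 vs larger child 56 at index 1, swap → [56, 42, 35, 40]
extract-max → returns 56:
  remove root 56; move last element 40 to root → [40, 42, 35]
  40 vs larger child 42 at index 1, swap → [42, 40, 35]
insert 58:
  append 58 at index 3 → [42, 40, 35, 58]
  58 > parent 40 at index 1, swap → [42, 58, 35, 40]
  58 > parent 42 at index 0, swap → [58, 42, 35, 40]
extract-max → returns 58:
  remove root 58; move last element 40 to root → [40, 42, 35]
  40 vs larger child 42 at index 1, swap → [42, 40, 35]
extract-max → returns 42:
  remove root 42; move last element 35 to root → [35, 40]
  35 vs only child 40 at index 1, swap → [40, 35]

[40, 35]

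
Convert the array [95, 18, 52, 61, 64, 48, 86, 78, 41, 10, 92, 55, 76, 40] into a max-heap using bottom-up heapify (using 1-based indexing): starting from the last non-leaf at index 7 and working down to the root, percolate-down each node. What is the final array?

[95, 92, 86, 78, 64, 76, 52, 61, 41, 10, 18, 55, 48, 40]

sift down from index 7: already satisfies heap property
sift down from index 6:
  48 vs larger child 76 at index 13, swap → [95, 18, 52, 61, 64, 76, 86, 78, 41, 10, 92, 55, 48, 40]
sift down from index 5:
  64 vs larger child 92 at index 11, swap → [95, 18, 52, 61, 92, 76, 86, 78, 41, 10, 64, 55, 48, 40]
sift down from index 4:
  61 vs larger child 78 at index 8, swap → [95, 18, 52, 78, 92, 76, 86, 61, 41, 10, 64, 55, 48, 40]
sift down from index 3:
  52 vs larger child 86 at index 7, swap → [95, 18, 86, 78, 92, 76, 52, 61, 41, 10, 64, 55, 48, 40]
sift down from index 2:
  18 vs larger child 92 at index 5, swap → [95, 92, 86, 78, 18, 76, 52, 61, 41, 10, 64, 55, 48, 40]
  18 vs larger child 64 at index 11, swap → [95, 92, 86, 78, 64, 76, 52, 61, 41, 10, 18, 55, 48, 40]
sift down from index 1: already satisfies heap property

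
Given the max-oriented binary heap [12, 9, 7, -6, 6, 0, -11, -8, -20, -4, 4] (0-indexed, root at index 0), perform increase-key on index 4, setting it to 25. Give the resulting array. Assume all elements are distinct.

set index 4 from 6 to 25 → [12, 9, 7, -6, 25, 0, -11, -8, -20, -4, 4]
25 > parent 9 at index 1, swap → [12, 25, 7, -6, 9, 0, -11, -8, -20, -4, 4]
25 > parent 12 at index 0, swap → [25, 12, 7, -6, 9, 0, -11, -8, -20, -4, 4]

[25, 12, 7, -6, 9, 0, -11, -8, -20, -4, 4]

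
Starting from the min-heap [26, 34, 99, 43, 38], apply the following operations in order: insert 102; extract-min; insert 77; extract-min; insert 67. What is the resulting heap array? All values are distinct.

[38, 43, 67, 99, 102, 77]

insert 102:
  append 102 at index 5 → [26, 34, 99, 43, 38, 102] (no swap needed)
extract-min → returns 26:
  remove root 26; move last element 102 to root → [102, 34, 99, 43, 38]
  102 vs smaller child 34 at index 1, swap → [34, 102, 99, 43, 38]
  102 vs smaller child 38 at index 4, swap → [34, 38, 99, 43, 102]
insert 77:
  append 77 at index 5 → [34, 38, 99, 43, 102, 77]
  77 < parent 99 at index 2, swap → [34, 38, 77, 43, 102, 99]
extract-min → returns 34:
  remove root 34; move last element 99 to root → [99, 38, 77, 43, 102]
  99 vs smaller child 38 at index 1, swap → [38, 99, 77, 43, 102]
  99 vs smaller child 43 at index 3, swap → [38, 43, 77, 99, 102]
insert 67:
  append 67 at index 5 → [38, 43, 77, 99, 102, 67]
  67 < parent 77 at index 2, swap → [38, 43, 67, 99, 102, 77]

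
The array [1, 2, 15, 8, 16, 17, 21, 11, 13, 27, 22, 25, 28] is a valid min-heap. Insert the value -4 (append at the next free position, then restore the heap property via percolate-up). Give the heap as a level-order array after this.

append -4 at index 13 → [1, 2, 15, 8, 16, 17, 21, 11, 13, 27, 22, 25, 28, -4]
-4 < parent 21 at index 6, swap → [1, 2, 15, 8, 16, 17, -4, 11, 13, 27, 22, 25, 28, 21]
-4 < parent 15 at index 2, swap → [1, 2, -4, 8, 16, 17, 15, 11, 13, 27, 22, 25, 28, 21]
-4 < parent 1 at index 0, swap → [-4, 2, 1, 8, 16, 17, 15, 11, 13, 27, 22, 25, 28, 21]

[-4, 2, 1, 8, 16, 17, 15, 11, 13, 27, 22, 25, 28, 21]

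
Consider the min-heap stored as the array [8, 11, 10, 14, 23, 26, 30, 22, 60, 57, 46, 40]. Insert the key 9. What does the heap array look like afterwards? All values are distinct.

[8, 11, 9, 14, 23, 10, 30, 22, 60, 57, 46, 40, 26]

append 9 at index 12 → [8, 11, 10, 14, 23, 26, 30, 22, 60, 57, 46, 40, 9]
9 < parent 26 at index 5, swap → [8, 11, 10, 14, 23, 9, 30, 22, 60, 57, 46, 40, 26]
9 < parent 10 at index 2, swap → [8, 11, 9, 14, 23, 10, 30, 22, 60, 57, 46, 40, 26]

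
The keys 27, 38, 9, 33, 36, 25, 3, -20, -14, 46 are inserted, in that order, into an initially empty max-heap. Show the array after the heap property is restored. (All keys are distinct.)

[46, 38, 25, 27, 36, 9, 3, -20, -14, 33]

Insert 27:
  append 27 at index 0 → [27] (no swap needed)
Insert 38:
  append 38 at index 1 → [27, 38]
  38 > parent 27 at index 0, swap → [38, 27]
Insert 9:
  append 9 at index 2 → [38, 27, 9] (no swap needed)
Insert 33:
  append 33 at index 3 → [38, 27, 9, 33]
  33 > parent 27 at index 1, swap → [38, 33, 9, 27]
Insert 36:
  append 36 at index 4 → [38, 33, 9, 27, 36]
  36 > parent 33 at index 1, swap → [38, 36, 9, 27, 33]
Insert 25:
  append 25 at index 5 → [38, 36, 9, 27, 33, 25]
  25 > parent 9 at index 2, swap → [38, 36, 25, 27, 33, 9]
Insert 3:
  append 3 at index 6 → [38, 36, 25, 27, 33, 9, 3] (no swap needed)
Insert -20:
  append -20 at index 7 → [38, 36, 25, 27, 33, 9, 3, -20] (no swap needed)
Insert -14:
  append -14 at index 8 → [38, 36, 25, 27, 33, 9, 3, -20, -14] (no swap needed)
Insert 46:
  append 46 at index 9 → [38, 36, 25, 27, 33, 9, 3, -20, -14, 46]
  46 > parent 33 at index 4, swap → [38, 36, 25, 27, 46, 9, 3, -20, -14, 33]
  46 > parent 36 at index 1, swap → [38, 46, 25, 27, 36, 9, 3, -20, -14, 33]
  46 > parent 38 at index 0, swap → [46, 38, 25, 27, 36, 9, 3, -20, -14, 33]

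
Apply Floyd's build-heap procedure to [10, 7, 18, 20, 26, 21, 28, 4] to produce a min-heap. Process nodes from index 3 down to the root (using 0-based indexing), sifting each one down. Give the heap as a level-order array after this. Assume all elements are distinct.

[4, 7, 18, 10, 26, 21, 28, 20]

sift down from index 3:
  20 vs only child 4 at index 7, swap → [10, 7, 18, 4, 26, 21, 28, 20]
sift down from index 2: already satisfies heap property
sift down from index 1:
  7 vs smaller child 4 at index 3, swap → [10, 4, 18, 7, 26, 21, 28, 20]
sift down from index 0:
  10 vs smaller child 4 at index 1, swap → [4, 10, 18, 7, 26, 21, 28, 20]
  10 vs smaller child 7 at index 3, swap → [4, 7, 18, 10, 26, 21, 28, 20]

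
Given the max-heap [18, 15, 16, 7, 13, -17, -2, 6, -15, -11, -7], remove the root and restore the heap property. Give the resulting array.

[16, 15, -2, 7, 13, -17, -7, 6, -15, -11]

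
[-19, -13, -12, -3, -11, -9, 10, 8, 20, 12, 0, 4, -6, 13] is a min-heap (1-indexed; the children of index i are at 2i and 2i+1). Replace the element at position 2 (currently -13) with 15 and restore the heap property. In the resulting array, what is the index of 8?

set index 2 from -13 to 15 → [-19, 15, -12, -3, -11, -9, 10, 8, 20, 12, 0, 4, -6, 13]
15 vs smaller child -11 at index 5, swap → [-19, -11, -12, -3, 15, -9, 10, 8, 20, 12, 0, 4, -6, 13]
15 vs smaller child 0 at index 11, swap → [-19, -11, -12, -3, 0, -9, 10, 8, 20, 12, 15, 4, -6, 13]
resulting array: [-19, -11, -12, -3, 0, -9, 10, 8, 20, 12, 15, 4, -6, 13]

8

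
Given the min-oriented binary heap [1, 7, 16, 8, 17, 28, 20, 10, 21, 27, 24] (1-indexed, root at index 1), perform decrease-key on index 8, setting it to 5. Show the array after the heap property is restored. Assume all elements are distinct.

[1, 5, 16, 7, 17, 28, 20, 8, 21, 27, 24]

set index 8 from 10 to 5 → [1, 7, 16, 8, 17, 28, 20, 5, 21, 27, 24]
5 < parent 8 at index 4, swap → [1, 7, 16, 5, 17, 28, 20, 8, 21, 27, 24]
5 < parent 7 at index 2, swap → [1, 5, 16, 7, 17, 28, 20, 8, 21, 27, 24]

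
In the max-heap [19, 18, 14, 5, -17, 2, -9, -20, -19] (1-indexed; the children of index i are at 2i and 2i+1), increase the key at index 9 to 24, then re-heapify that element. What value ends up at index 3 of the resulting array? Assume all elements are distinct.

set index 9 from -19 to 24 → [19, 18, 14, 5, -17, 2, -9, -20, 24]
24 > parent 5 at index 4, swap → [19, 18, 14, 24, -17, 2, -9, -20, 5]
24 > parent 18 at index 2, swap → [19, 24, 14, 18, -17, 2, -9, -20, 5]
24 > parent 19 at index 1, swap → [24, 19, 14, 18, -17, 2, -9, -20, 5]
resulting array: [24, 19, 14, 18, -17, 2, -9, -20, 5]

14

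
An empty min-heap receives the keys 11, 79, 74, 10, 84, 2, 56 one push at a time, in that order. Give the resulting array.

[2, 11, 10, 79, 84, 74, 56]

Insert 11:
  append 11 at index 0 → [11] (no swap needed)
Insert 79:
  append 79 at index 1 → [11, 79] (no swap needed)
Insert 74:
  append 74 at index 2 → [11, 79, 74] (no swap needed)
Insert 10:
  append 10 at index 3 → [11, 79, 74, 10]
  10 < parent 79 at index 1, swap → [11, 10, 74, 79]
  10 < parent 11 at index 0, swap → [10, 11, 74, 79]
Insert 84:
  append 84 at index 4 → [10, 11, 74, 79, 84] (no swap needed)
Insert 2:
  append 2 at index 5 → [10, 11, 74, 79, 84, 2]
  2 < parent 74 at index 2, swap → [10, 11, 2, 79, 84, 74]
  2 < parent 10 at index 0, swap → [2, 11, 10, 79, 84, 74]
Insert 56:
  append 56 at index 6 → [2, 11, 10, 79, 84, 74, 56] (no swap needed)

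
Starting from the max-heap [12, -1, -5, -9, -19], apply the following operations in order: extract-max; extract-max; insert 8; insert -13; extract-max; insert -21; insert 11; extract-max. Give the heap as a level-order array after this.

[-5, -9, -19, -13, -21]

extract-max → returns 12:
  remove root 12; move last element -19 to root → [-19, -1, -5, -9]
  -19 vs larger child -1 at index 1, swap → [-1, -19, -5, -9]
  -19 vs only child -9 at index 3, swap → [-1, -9, -5, -19]
extract-max → returns -1:
  remove root -1; move last element -19 to root → [-19, -9, -5]
  -19 vs larger child -5 at index 2, swap → [-5, -9, -19]
insert 8:
  append 8 at index 3 → [-5, -9, -19, 8]
  8 > parent -9 at index 1, swap → [-5, 8, -19, -9]
  8 > parent -5 at index 0, swap → [8, -5, -19, -9]
insert -13:
  append -13 at index 4 → [8, -5, -19, -9, -13] (no swap needed)
extract-max → returns 8:
  remove root 8; move last element -13 to root → [-13, -5, -19, -9]
  -13 vs larger child -5 at index 1, swap → [-5, -13, -19, -9]
  -13 vs only child -9 at index 3, swap → [-5, -9, -19, -13]
insert -21:
  append -21 at index 4 → [-5, -9, -19, -13, -21] (no swap needed)
insert 11:
  append 11 at index 5 → [-5, -9, -19, -13, -21, 11]
  11 > parent -19 at index 2, swap → [-5, -9, 11, -13, -21, -19]
  11 > parent -5 at index 0, swap → [11, -9, -5, -13, -21, -19]
extract-max → returns 11:
  remove root 11; move last element -19 to root → [-19, -9, -5, -13, -21]
  -19 vs larger child -5 at index 2, swap → [-5, -9, -19, -13, -21]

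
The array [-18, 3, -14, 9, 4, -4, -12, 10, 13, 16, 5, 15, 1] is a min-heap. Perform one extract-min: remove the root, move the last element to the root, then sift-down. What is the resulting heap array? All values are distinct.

[-14, 3, -12, 9, 4, -4, 1, 10, 13, 16, 5, 15]

remove root -18; move last element 1 to root → [1, 3, -14, 9, 4, -4, -12, 10, 13, 16, 5, 15]
1 vs smaller child -14 at index 2, swap → [-14, 3, 1, 9, 4, -4, -12, 10, 13, 16, 5, 15]
1 vs smaller child -12 at index 6, swap → [-14, 3, -12, 9, 4, -4, 1, 10, 13, 16, 5, 15]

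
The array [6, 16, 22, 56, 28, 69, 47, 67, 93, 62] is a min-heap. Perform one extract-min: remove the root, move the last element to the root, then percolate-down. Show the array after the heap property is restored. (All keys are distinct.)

[16, 28, 22, 56, 62, 69, 47, 67, 93]

remove root 6; move last element 62 to root → [62, 16, 22, 56, 28, 69, 47, 67, 93]
62 vs smaller child 16 at index 1, swap → [16, 62, 22, 56, 28, 69, 47, 67, 93]
62 vs smaller child 28 at index 4, swap → [16, 28, 22, 56, 62, 69, 47, 67, 93]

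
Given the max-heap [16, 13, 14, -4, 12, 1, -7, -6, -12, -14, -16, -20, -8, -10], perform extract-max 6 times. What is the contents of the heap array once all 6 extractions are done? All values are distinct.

extract-max #1 returns 16:
  remove root 16; move last element -10 to root → [-10, 13, 14, -4, 12, 1, -7, -6, -12, -14, -16, -20, -8]
  -10 vs larger child 14 at index 2, swap → [14, 13, -10, -4, 12, 1, -7, -6, -12, -14, -16, -20, -8]
  -10 vs larger child 1 at index 5, swap → [14, 13, 1, -4, 12, -10, -7, -6, -12, -14, -16, -20, -8]
  -10 vs larger child -8 at index 12, swap → [14, 13, 1, -4, 12, -8, -7, -6, -12, -14, -16, -20, -10]
extract-max #2 returns 14:
  remove root 14; move last element -10 to root → [-10, 13, 1, -4, 12, -8, -7, -6, -12, -14, -16, -20]
  -10 vs larger child 13 at index 1, swap → [13, -10, 1, -4, 12, -8, -7, -6, -12, -14, -16, -20]
  -10 vs larger child 12 at index 4, swap → [13, 12, 1, -4, -10, -8, -7, -6, -12, -14, -16, -20]
extract-max #3 returns 13:
  remove root 13; move last element -20 to root → [-20, 12, 1, -4, -10, -8, -7, -6, -12, -14, -16]
  -20 vs larger child 12 at index 1, swap → [12, -20, 1, -4, -10, -8, -7, -6, -12, -14, -16]
  -20 vs larger child -4 at index 3, swap → [12, -4, 1, -20, -10, -8, -7, -6, -12, -14, -16]
  -20 vs larger child -6 at index 7, swap → [12, -4, 1, -6, -10, -8, -7, -20, -12, -14, -16]
extract-max #4 returns 12:
  remove root 12; move last element -16 to root → [-16, -4, 1, -6, -10, -8, -7, -20, -12, -14]
  -16 vs larger child 1 at index 2, swap → [1, -4, -16, -6, -10, -8, -7, -20, -12, -14]
  -16 vs larger child -7 at index 6, swap → [1, -4, -7, -6, -10, -8, -16, -20, -12, -14]
extract-max #5 returns 1:
  remove root 1; move last element -14 to root → [-14, -4, -7, -6, -10, -8, -16, -20, -12]
  -14 vs larger child -4 at index 1, swap → [-4, -14, -7, -6, -10, -8, -16, -20, -12]
  -14 vs larger child -6 at index 3, swap → [-4, -6, -7, -14, -10, -8, -16, -20, -12]
  -14 vs larger child -12 at index 8, swap → [-4, -6, -7, -12, -10, -8, -16, -20, -14]
extract-max #6 returns -4:
  remove root -4; move last element -14 to root → [-14, -6, -7, -12, -10, -8, -16, -20]
  -14 vs larger child -6 at index 1, swap → [-6, -14, -7, -12, -10, -8, -16, -20]
  -14 vs larger child -10 at index 4, swap → [-6, -10, -7, -12, -14, -8, -16, -20]

[-6, -10, -7, -12, -14, -8, -16, -20]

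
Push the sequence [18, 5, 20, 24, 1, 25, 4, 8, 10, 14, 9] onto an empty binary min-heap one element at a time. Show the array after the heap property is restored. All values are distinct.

Insert 18:
  append 18 at index 0 → [18] (no swap needed)
Insert 5:
  append 5 at index 1 → [18, 5]
  5 < parent 18 at index 0, swap → [5, 18]
Insert 20:
  append 20 at index 2 → [5, 18, 20] (no swap needed)
Insert 24:
  append 24 at index 3 → [5, 18, 20, 24] (no swap needed)
Insert 1:
  append 1 at index 4 → [5, 18, 20, 24, 1]
  1 < parent 18 at index 1, swap → [5, 1, 20, 24, 18]
  1 < parent 5 at index 0, swap → [1, 5, 20, 24, 18]
Insert 25:
  append 25 at index 5 → [1, 5, 20, 24, 18, 25] (no swap needed)
Insert 4:
  append 4 at index 6 → [1, 5, 20, 24, 18, 25, 4]
  4 < parent 20 at index 2, swap → [1, 5, 4, 24, 18, 25, 20]
Insert 8:
  append 8 at index 7 → [1, 5, 4, 24, 18, 25, 20, 8]
  8 < parent 24 at index 3, swap → [1, 5, 4, 8, 18, 25, 20, 24]
Insert 10:
  append 10 at index 8 → [1, 5, 4, 8, 18, 25, 20, 24, 10] (no swap needed)
Insert 14:
  append 14 at index 9 → [1, 5, 4, 8, 18, 25, 20, 24, 10, 14]
  14 < parent 18 at index 4, swap → [1, 5, 4, 8, 14, 25, 20, 24, 10, 18]
Insert 9:
  append 9 at index 10 → [1, 5, 4, 8, 14, 25, 20, 24, 10, 18, 9]
  9 < parent 14 at index 4, swap → [1, 5, 4, 8, 9, 25, 20, 24, 10, 18, 14]

[1, 5, 4, 8, 9, 25, 20, 24, 10, 18, 14]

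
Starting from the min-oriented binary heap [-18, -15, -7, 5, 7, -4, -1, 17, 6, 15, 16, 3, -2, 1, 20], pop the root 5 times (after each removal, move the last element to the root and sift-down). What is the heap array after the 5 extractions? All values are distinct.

extract-min #1 returns -18:
  remove root -18; move last element 20 to root → [20, -15, -7, 5, 7, -4, -1, 17, 6, 15, 16, 3, -2, 1]
  20 vs smaller child -15 at index 1, swap → [-15, 20, -7, 5, 7, -4, -1, 17, 6, 15, 16, 3, -2, 1]
  20 vs smaller child 5 at index 3, swap → [-15, 5, -7, 20, 7, -4, -1, 17, 6, 15, 16, 3, -2, 1]
  20 vs smaller child 6 at index 8, swap → [-15, 5, -7, 6, 7, -4, -1, 17, 20, 15, 16, 3, -2, 1]
extract-min #2 returns -15:
  remove root -15; move last element 1 to root → [1, 5, -7, 6, 7, -4, -1, 17, 20, 15, 16, 3, -2]
  1 vs smaller child -7 at index 2, swap → [-7, 5, 1, 6, 7, -4, -1, 17, 20, 15, 16, 3, -2]
  1 vs smaller child -4 at index 5, swap → [-7, 5, -4, 6, 7, 1, -1, 17, 20, 15, 16, 3, -2]
  1 vs smaller child -2 at index 12, swap → [-7, 5, -4, 6, 7, -2, -1, 17, 20, 15, 16, 3, 1]
extract-min #3 returns -7:
  remove root -7; move last element 1 to root → [1, 5, -4, 6, 7, -2, -1, 17, 20, 15, 16, 3]
  1 vs smaller child -4 at index 2, swap → [-4, 5, 1, 6, 7, -2, -1, 17, 20, 15, 16, 3]
  1 vs smaller child -2 at index 5, swap → [-4, 5, -2, 6, 7, 1, -1, 17, 20, 15, 16, 3]
extract-min #4 returns -4:
  remove root -4; move last element 3 to root → [3, 5, -2, 6, 7, 1, -1, 17, 20, 15, 16]
  3 vs smaller child -2 at index 2, swap → [-2, 5, 3, 6, 7, 1, -1, 17, 20, 15, 16]
  3 vs smaller child -1 at index 6, swap → [-2, 5, -1, 6, 7, 1, 3, 17, 20, 15, 16]
extract-min #5 returns -2:
  remove root -2; move last element 16 to root → [16, 5, -1, 6, 7, 1, 3, 17, 20, 15]
  16 vs smaller child -1 at index 2, swap → [-1, 5, 16, 6, 7, 1, 3, 17, 20, 15]
  16 vs smaller child 1 at index 5, swap → [-1, 5, 1, 6, 7, 16, 3, 17, 20, 15]

[-1, 5, 1, 6, 7, 16, 3, 17, 20, 15]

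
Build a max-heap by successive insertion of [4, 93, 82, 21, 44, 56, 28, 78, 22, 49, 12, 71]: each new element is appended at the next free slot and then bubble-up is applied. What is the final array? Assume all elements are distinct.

Insert 4:
  append 4 at index 0 → [4] (no swap needed)
Insert 93:
  append 93 at index 1 → [4, 93]
  93 > parent 4 at index 0, swap → [93, 4]
Insert 82:
  append 82 at index 2 → [93, 4, 82] (no swap needed)
Insert 21:
  append 21 at index 3 → [93, 4, 82, 21]
  21 > parent 4 at index 1, swap → [93, 21, 82, 4]
Insert 44:
  append 44 at index 4 → [93, 21, 82, 4, 44]
  44 > parent 21 at index 1, swap → [93, 44, 82, 4, 21]
Insert 56:
  append 56 at index 5 → [93, 44, 82, 4, 21, 56] (no swap needed)
Insert 28:
  append 28 at index 6 → [93, 44, 82, 4, 21, 56, 28] (no swap needed)
Insert 78:
  append 78 at index 7 → [93, 44, 82, 4, 21, 56, 28, 78]
  78 > parent 4 at index 3, swap → [93, 44, 82, 78, 21, 56, 28, 4]
  78 > parent 44 at index 1, swap → [93, 78, 82, 44, 21, 56, 28, 4]
Insert 22:
  append 22 at index 8 → [93, 78, 82, 44, 21, 56, 28, 4, 22] (no swap needed)
Insert 49:
  append 49 at index 9 → [93, 78, 82, 44, 21, 56, 28, 4, 22, 49]
  49 > parent 21 at index 4, swap → [93, 78, 82, 44, 49, 56, 28, 4, 22, 21]
Insert 12:
  append 12 at index 10 → [93, 78, 82, 44, 49, 56, 28, 4, 22, 21, 12] (no swap needed)
Insert 71:
  append 71 at index 11 → [93, 78, 82, 44, 49, 56, 28, 4, 22, 21, 12, 71]
  71 > parent 56 at index 5, swap → [93, 78, 82, 44, 49, 71, 28, 4, 22, 21, 12, 56]

[93, 78, 82, 44, 49, 71, 28, 4, 22, 21, 12, 56]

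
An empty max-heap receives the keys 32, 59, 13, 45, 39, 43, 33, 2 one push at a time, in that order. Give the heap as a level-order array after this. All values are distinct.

Insert 32:
  append 32 at index 0 → [32] (no swap needed)
Insert 59:
  append 59 at index 1 → [32, 59]
  59 > parent 32 at index 0, swap → [59, 32]
Insert 13:
  append 13 at index 2 → [59, 32, 13] (no swap needed)
Insert 45:
  append 45 at index 3 → [59, 32, 13, 45]
  45 > parent 32 at index 1, swap → [59, 45, 13, 32]
Insert 39:
  append 39 at index 4 → [59, 45, 13, 32, 39] (no swap needed)
Insert 43:
  append 43 at index 5 → [59, 45, 13, 32, 39, 43]
  43 > parent 13 at index 2, swap → [59, 45, 43, 32, 39, 13]
Insert 33:
  append 33 at index 6 → [59, 45, 43, 32, 39, 13, 33] (no swap needed)
Insert 2:
  append 2 at index 7 → [59, 45, 43, 32, 39, 13, 33, 2] (no swap needed)

[59, 45, 43, 32, 39, 13, 33, 2]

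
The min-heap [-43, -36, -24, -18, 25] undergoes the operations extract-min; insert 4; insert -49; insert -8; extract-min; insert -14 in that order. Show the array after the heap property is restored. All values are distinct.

[-36, -18, -24, 25, 4, -8, -14]

extract-min → returns -43:
  remove root -43; move last element 25 to root → [25, -36, -24, -18]
  25 vs smaller child -36 at index 1, swap → [-36, 25, -24, -18]
  25 vs only child -18 at index 3, swap → [-36, -18, -24, 25]
insert 4:
  append 4 at index 4 → [-36, -18, -24, 25, 4] (no swap needed)
insert -49:
  append -49 at index 5 → [-36, -18, -24, 25, 4, -49]
  -49 < parent -24 at index 2, swap → [-36, -18, -49, 25, 4, -24]
  -49 < parent -36 at index 0, swap → [-49, -18, -36, 25, 4, -24]
insert -8:
  append -8 at index 6 → [-49, -18, -36, 25, 4, -24, -8] (no swap needed)
extract-min → returns -49:
  remove root -49; move last element -8 to root → [-8, -18, -36, 25, 4, -24]
  -8 vs smaller child -36 at index 2, swap → [-36, -18, -8, 25, 4, -24]
  -8 vs only child -24 at index 5, swap → [-36, -18, -24, 25, 4, -8]
insert -14:
  append -14 at index 6 → [-36, -18, -24, 25, 4, -8, -14] (no swap needed)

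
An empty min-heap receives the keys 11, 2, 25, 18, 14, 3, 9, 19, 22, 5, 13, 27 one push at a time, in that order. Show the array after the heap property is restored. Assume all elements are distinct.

[2, 5, 3, 18, 11, 25, 9, 19, 22, 14, 13, 27]

Insert 11:
  append 11 at index 0 → [11] (no swap needed)
Insert 2:
  append 2 at index 1 → [11, 2]
  2 < parent 11 at index 0, swap → [2, 11]
Insert 25:
  append 25 at index 2 → [2, 11, 25] (no swap needed)
Insert 18:
  append 18 at index 3 → [2, 11, 25, 18] (no swap needed)
Insert 14:
  append 14 at index 4 → [2, 11, 25, 18, 14] (no swap needed)
Insert 3:
  append 3 at index 5 → [2, 11, 25, 18, 14, 3]
  3 < parent 25 at index 2, swap → [2, 11, 3, 18, 14, 25]
Insert 9:
  append 9 at index 6 → [2, 11, 3, 18, 14, 25, 9] (no swap needed)
Insert 19:
  append 19 at index 7 → [2, 11, 3, 18, 14, 25, 9, 19] (no swap needed)
Insert 22:
  append 22 at index 8 → [2, 11, 3, 18, 14, 25, 9, 19, 22] (no swap needed)
Insert 5:
  append 5 at index 9 → [2, 11, 3, 18, 14, 25, 9, 19, 22, 5]
  5 < parent 14 at index 4, swap → [2, 11, 3, 18, 5, 25, 9, 19, 22, 14]
  5 < parent 11 at index 1, swap → [2, 5, 3, 18, 11, 25, 9, 19, 22, 14]
Insert 13:
  append 13 at index 10 → [2, 5, 3, 18, 11, 25, 9, 19, 22, 14, 13] (no swap needed)
Insert 27:
  append 27 at index 11 → [2, 5, 3, 18, 11, 25, 9, 19, 22, 14, 13, 27] (no swap needed)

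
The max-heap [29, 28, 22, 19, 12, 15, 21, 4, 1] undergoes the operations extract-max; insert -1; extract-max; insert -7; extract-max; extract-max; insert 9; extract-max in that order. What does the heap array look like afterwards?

extract-max → returns 29:
  remove root 29; move last element 1 to root → [1, 28, 22, 19, 12, 15, 21, 4]
  1 vs larger child 28 at index 1, swap → [28, 1, 22, 19, 12, 15, 21, 4]
  1 vs larger child 19 at index 3, swap → [28, 19, 22, 1, 12, 15, 21, 4]
  1 vs only child 4 at index 7, swap → [28, 19, 22, 4, 12, 15, 21, 1]
insert -1:
  append -1 at index 8 → [28, 19, 22, 4, 12, 15, 21, 1, -1] (no swap needed)
extract-max → returns 28:
  remove root 28; move last element -1 to root → [-1, 19, 22, 4, 12, 15, 21, 1]
  -1 vs larger child 22 at index 2, swap → [22, 19, -1, 4, 12, 15, 21, 1]
  -1 vs larger child 21 at index 6, swap → [22, 19, 21, 4, 12, 15, -1, 1]
insert -7:
  append -7 at index 8 → [22, 19, 21, 4, 12, 15, -1, 1, -7] (no swap needed)
extract-max → returns 22:
  remove root 22; move last element -7 to root → [-7, 19, 21, 4, 12, 15, -1, 1]
  -7 vs larger child 21 at index 2, swap → [21, 19, -7, 4, 12, 15, -1, 1]
  -7 vs larger child 15 at index 5, swap → [21, 19, 15, 4, 12, -7, -1, 1]
extract-max → returns 21:
  remove root 21; move last element 1 to root → [1, 19, 15, 4, 12, -7, -1]
  1 vs larger child 19 at index 1, swap → [19, 1, 15, 4, 12, -7, -1]
  1 vs larger child 12 at index 4, swap → [19, 12, 15, 4, 1, -7, -1]
insert 9:
  append 9 at index 7 → [19, 12, 15, 4, 1, -7, -1, 9]
  9 > parent 4 at index 3, swap → [19, 12, 15, 9, 1, -7, -1, 4]
extract-max → returns 19:
  remove root 19; move last element 4 to root → [4, 12, 15, 9, 1, -7, -1]
  4 vs larger child 15 at index 2, swap → [15, 12, 4, 9, 1, -7, -1]

[15, 12, 4, 9, 1, -7, -1]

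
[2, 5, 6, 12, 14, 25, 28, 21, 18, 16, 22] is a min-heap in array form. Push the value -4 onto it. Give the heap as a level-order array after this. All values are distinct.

append -4 at index 11 → [2, 5, 6, 12, 14, 25, 28, 21, 18, 16, 22, -4]
-4 < parent 25 at index 5, swap → [2, 5, 6, 12, 14, -4, 28, 21, 18, 16, 22, 25]
-4 < parent 6 at index 2, swap → [2, 5, -4, 12, 14, 6, 28, 21, 18, 16, 22, 25]
-4 < parent 2 at index 0, swap → [-4, 5, 2, 12, 14, 6, 28, 21, 18, 16, 22, 25]

[-4, 5, 2, 12, 14, 6, 28, 21, 18, 16, 22, 25]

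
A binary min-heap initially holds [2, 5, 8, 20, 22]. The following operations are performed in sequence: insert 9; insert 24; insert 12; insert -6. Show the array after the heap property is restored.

[-6, 2, 8, 5, 22, 9, 24, 20, 12]

insert 9:
  append 9 at index 5 → [2, 5, 8, 20, 22, 9] (no swap needed)
insert 24:
  append 24 at index 6 → [2, 5, 8, 20, 22, 9, 24] (no swap needed)
insert 12:
  append 12 at index 7 → [2, 5, 8, 20, 22, 9, 24, 12]
  12 < parent 20 at index 3, swap → [2, 5, 8, 12, 22, 9, 24, 20]
insert -6:
  append -6 at index 8 → [2, 5, 8, 12, 22, 9, 24, 20, -6]
  -6 < parent 12 at index 3, swap → [2, 5, 8, -6, 22, 9, 24, 20, 12]
  -6 < parent 5 at index 1, swap → [2, -6, 8, 5, 22, 9, 24, 20, 12]
  -6 < parent 2 at index 0, swap → [-6, 2, 8, 5, 22, 9, 24, 20, 12]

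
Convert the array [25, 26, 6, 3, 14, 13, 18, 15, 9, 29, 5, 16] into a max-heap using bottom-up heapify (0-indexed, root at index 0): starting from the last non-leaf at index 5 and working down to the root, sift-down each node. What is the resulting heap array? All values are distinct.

sift down from index 5:
  13 vs only child 16 at index 11, swap → [25, 26, 6, 3, 14, 16, 18, 15, 9, 29, 5, 13]
sift down from index 4:
  14 vs larger child 29 at index 9, swap → [25, 26, 6, 3, 29, 16, 18, 15, 9, 14, 5, 13]
sift down from index 3:
  3 vs larger child 15 at index 7, swap → [25, 26, 6, 15, 29, 16, 18, 3, 9, 14, 5, 13]
sift down from index 2:
  6 vs larger child 18 at index 6, swap → [25, 26, 18, 15, 29, 16, 6, 3, 9, 14, 5, 13]
sift down from index 1:
  26 vs larger child 29 at index 4, swap → [25, 29, 18, 15, 26, 16, 6, 3, 9, 14, 5, 13]
sift down from index 0:
  25 vs larger child 29 at index 1, swap → [29, 25, 18, 15, 26, 16, 6, 3, 9, 14, 5, 13]
  25 vs larger child 26 at index 4, swap → [29, 26, 18, 15, 25, 16, 6, 3, 9, 14, 5, 13]

[29, 26, 18, 15, 25, 16, 6, 3, 9, 14, 5, 13]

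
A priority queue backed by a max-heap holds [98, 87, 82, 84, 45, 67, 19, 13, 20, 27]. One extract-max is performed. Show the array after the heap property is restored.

[87, 84, 82, 27, 45, 67, 19, 13, 20]

remove root 98; move last element 27 to root → [27, 87, 82, 84, 45, 67, 19, 13, 20]
27 vs larger child 87 at index 1, swap → [87, 27, 82, 84, 45, 67, 19, 13, 20]
27 vs larger child 84 at index 3, swap → [87, 84, 82, 27, 45, 67, 19, 13, 20]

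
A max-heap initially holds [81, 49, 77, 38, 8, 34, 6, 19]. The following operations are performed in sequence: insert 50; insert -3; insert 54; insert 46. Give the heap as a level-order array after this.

[81, 54, 77, 49, 50, 46, 6, 19, 38, -3, 8, 34]

insert 50:
  append 50 at index 8 → [81, 49, 77, 38, 8, 34, 6, 19, 50]
  50 > parent 38 at index 3, swap → [81, 49, 77, 50, 8, 34, 6, 19, 38]
  50 > parent 49 at index 1, swap → [81, 50, 77, 49, 8, 34, 6, 19, 38]
insert -3:
  append -3 at index 9 → [81, 50, 77, 49, 8, 34, 6, 19, 38, -3] (no swap needed)
insert 54:
  append 54 at index 10 → [81, 50, 77, 49, 8, 34, 6, 19, 38, -3, 54]
  54 > parent 8 at index 4, swap → [81, 50, 77, 49, 54, 34, 6, 19, 38, -3, 8]
  54 > parent 50 at index 1, swap → [81, 54, 77, 49, 50, 34, 6, 19, 38, -3, 8]
insert 46:
  append 46 at index 11 → [81, 54, 77, 49, 50, 34, 6, 19, 38, -3, 8, 46]
  46 > parent 34 at index 5, swap → [81, 54, 77, 49, 50, 46, 6, 19, 38, -3, 8, 34]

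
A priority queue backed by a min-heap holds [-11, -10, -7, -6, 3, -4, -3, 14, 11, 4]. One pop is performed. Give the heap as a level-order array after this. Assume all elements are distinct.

[-10, -6, -7, 4, 3, -4, -3, 14, 11]

remove root -11; move last element 4 to root → [4, -10, -7, -6, 3, -4, -3, 14, 11]
4 vs smaller child -10 at index 1, swap → [-10, 4, -7, -6, 3, -4, -3, 14, 11]
4 vs smaller child -6 at index 3, swap → [-10, -6, -7, 4, 3, -4, -3, 14, 11]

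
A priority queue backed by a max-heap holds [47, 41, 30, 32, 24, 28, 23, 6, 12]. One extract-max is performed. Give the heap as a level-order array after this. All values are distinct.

[41, 32, 30, 12, 24, 28, 23, 6]

remove root 47; move last element 12 to root → [12, 41, 30, 32, 24, 28, 23, 6]
12 vs larger child 41 at index 1, swap → [41, 12, 30, 32, 24, 28, 23, 6]
12 vs larger child 32 at index 3, swap → [41, 32, 30, 12, 24, 28, 23, 6]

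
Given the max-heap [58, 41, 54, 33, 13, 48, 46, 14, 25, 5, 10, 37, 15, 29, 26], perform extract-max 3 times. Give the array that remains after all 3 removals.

extract-max #1 returns 58:
  remove root 58; move last element 26 to root → [26, 41, 54, 33, 13, 48, 46, 14, 25, 5, 10, 37, 15, 29]
  26 vs larger child 54 at index 2, swap → [54, 41, 26, 33, 13, 48, 46, 14, 25, 5, 10, 37, 15, 29]
  26 vs larger child 48 at index 5, swap → [54, 41, 48, 33, 13, 26, 46, 14, 25, 5, 10, 37, 15, 29]
  26 vs larger child 37 at index 11, swap → [54, 41, 48, 33, 13, 37, 46, 14, 25, 5, 10, 26, 15, 29]
extract-max #2 returns 54:
  remove root 54; move last element 29 to root → [29, 41, 48, 33, 13, 37, 46, 14, 25, 5, 10, 26, 15]
  29 vs larger child 48 at index 2, swap → [48, 41, 29, 33, 13, 37, 46, 14, 25, 5, 10, 26, 15]
  29 vs larger child 46 at index 6, swap → [48, 41, 46, 33, 13, 37, 29, 14, 25, 5, 10, 26, 15]
extract-max #3 returns 48:
  remove root 48; move last element 15 to root → [15, 41, 46, 33, 13, 37, 29, 14, 25, 5, 10, 26]
  15 vs larger child 46 at index 2, swap → [46, 41, 15, 33, 13, 37, 29, 14, 25, 5, 10, 26]
  15 vs larger child 37 at index 5, swap → [46, 41, 37, 33, 13, 15, 29, 14, 25, 5, 10, 26]
  15 vs only child 26 at index 11, swap → [46, 41, 37, 33, 13, 26, 29, 14, 25, 5, 10, 15]

[46, 41, 37, 33, 13, 26, 29, 14, 25, 5, 10, 15]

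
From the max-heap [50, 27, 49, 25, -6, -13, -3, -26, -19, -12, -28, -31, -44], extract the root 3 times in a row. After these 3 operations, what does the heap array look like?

[25, -6, -3, -19, -12, -13, -44, -26, -31, -28]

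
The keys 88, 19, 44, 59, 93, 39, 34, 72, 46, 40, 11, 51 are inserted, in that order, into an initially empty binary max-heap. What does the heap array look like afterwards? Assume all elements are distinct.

[93, 88, 51, 72, 59, 44, 34, 19, 46, 40, 11, 39]

Insert 88:
  append 88 at index 0 → [88] (no swap needed)
Insert 19:
  append 19 at index 1 → [88, 19] (no swap needed)
Insert 44:
  append 44 at index 2 → [88, 19, 44] (no swap needed)
Insert 59:
  append 59 at index 3 → [88, 19, 44, 59]
  59 > parent 19 at index 1, swap → [88, 59, 44, 19]
Insert 93:
  append 93 at index 4 → [88, 59, 44, 19, 93]
  93 > parent 59 at index 1, swap → [88, 93, 44, 19, 59]
  93 > parent 88 at index 0, swap → [93, 88, 44, 19, 59]
Insert 39:
  append 39 at index 5 → [93, 88, 44, 19, 59, 39] (no swap needed)
Insert 34:
  append 34 at index 6 → [93, 88, 44, 19, 59, 39, 34] (no swap needed)
Insert 72:
  append 72 at index 7 → [93, 88, 44, 19, 59, 39, 34, 72]
  72 > parent 19 at index 3, swap → [93, 88, 44, 72, 59, 39, 34, 19]
Insert 46:
  append 46 at index 8 → [93, 88, 44, 72, 59, 39, 34, 19, 46] (no swap needed)
Insert 40:
  append 40 at index 9 → [93, 88, 44, 72, 59, 39, 34, 19, 46, 40] (no swap needed)
Insert 11:
  append 11 at index 10 → [93, 88, 44, 72, 59, 39, 34, 19, 46, 40, 11] (no swap needed)
Insert 51:
  append 51 at index 11 → [93, 88, 44, 72, 59, 39, 34, 19, 46, 40, 11, 51]
  51 > parent 39 at index 5, swap → [93, 88, 44, 72, 59, 51, 34, 19, 46, 40, 11, 39]
  51 > parent 44 at index 2, swap → [93, 88, 51, 72, 59, 44, 34, 19, 46, 40, 11, 39]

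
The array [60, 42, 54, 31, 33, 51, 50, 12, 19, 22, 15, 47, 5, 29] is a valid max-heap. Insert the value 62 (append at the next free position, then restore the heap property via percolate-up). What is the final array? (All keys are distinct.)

append 62 at index 14 → [60, 42, 54, 31, 33, 51, 50, 12, 19, 22, 15, 47, 5, 29, 62]
62 > parent 50 at index 6, swap → [60, 42, 54, 31, 33, 51, 62, 12, 19, 22, 15, 47, 5, 29, 50]
62 > parent 54 at index 2, swap → [60, 42, 62, 31, 33, 51, 54, 12, 19, 22, 15, 47, 5, 29, 50]
62 > parent 60 at index 0, swap → [62, 42, 60, 31, 33, 51, 54, 12, 19, 22, 15, 47, 5, 29, 50]

[62, 42, 60, 31, 33, 51, 54, 12, 19, 22, 15, 47, 5, 29, 50]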